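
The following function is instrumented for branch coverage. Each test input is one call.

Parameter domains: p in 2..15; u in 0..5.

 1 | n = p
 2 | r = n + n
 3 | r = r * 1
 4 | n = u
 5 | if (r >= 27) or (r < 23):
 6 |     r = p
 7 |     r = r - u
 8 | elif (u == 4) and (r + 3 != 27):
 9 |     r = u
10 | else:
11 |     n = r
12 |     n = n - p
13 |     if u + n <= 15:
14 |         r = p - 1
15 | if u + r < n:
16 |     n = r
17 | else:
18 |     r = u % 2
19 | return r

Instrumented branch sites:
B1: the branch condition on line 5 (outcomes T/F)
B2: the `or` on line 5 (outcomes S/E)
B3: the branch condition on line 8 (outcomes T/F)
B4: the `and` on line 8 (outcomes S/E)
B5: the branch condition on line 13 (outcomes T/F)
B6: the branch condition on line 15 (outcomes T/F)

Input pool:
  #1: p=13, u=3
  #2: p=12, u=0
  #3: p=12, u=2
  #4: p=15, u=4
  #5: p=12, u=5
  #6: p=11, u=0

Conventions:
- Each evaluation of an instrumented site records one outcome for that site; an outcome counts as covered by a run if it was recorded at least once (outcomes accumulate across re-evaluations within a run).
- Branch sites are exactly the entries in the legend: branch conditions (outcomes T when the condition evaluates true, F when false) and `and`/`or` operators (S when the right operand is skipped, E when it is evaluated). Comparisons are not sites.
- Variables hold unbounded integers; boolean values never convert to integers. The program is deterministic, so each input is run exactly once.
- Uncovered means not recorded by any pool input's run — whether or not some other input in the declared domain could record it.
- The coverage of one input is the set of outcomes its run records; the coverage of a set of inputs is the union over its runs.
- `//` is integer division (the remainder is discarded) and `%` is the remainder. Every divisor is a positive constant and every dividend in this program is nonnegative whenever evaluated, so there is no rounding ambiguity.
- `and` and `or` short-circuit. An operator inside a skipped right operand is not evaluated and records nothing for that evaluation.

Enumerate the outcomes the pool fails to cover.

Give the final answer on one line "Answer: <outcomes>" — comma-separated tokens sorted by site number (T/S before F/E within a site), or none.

test 1 (p=13, u=3) fires B2->E, B1->F, B4->S, B3->F, B5->F, B6->F; hits B1=F, B2=E, B3=F, B4=S, B5=F, B6=F
test 2 (p=12, u=0) fires B2->E, B1->F, B4->S, B3->F, B5->T, B6->T; hits B1=F, B2=E, B3=F, B4=S, B5=T, B6=T
test 3 (p=12, u=2) fires B2->E, B1->F, B4->S, B3->F, B5->T, B6->F; hits B1=F, B2=E, B3=F, B4=S, B5=T, B6=F
test 4 (p=15, u=4) fires B2->S, B1->T, B6->F; hits B1=T, B2=S, B6=F
test 5 (p=12, u=5) fires B2->E, B1->F, B4->S, B3->F, B5->F, B6->F; hits B1=F, B2=E, B3=F, B4=S, B5=F, B6=F
test 6 (p=11, u=0) fires B2->E, B1->T, B6->F; hits B1=T, B2=E, B6=F
union over the pool: B1=T, B1=F, B2=S, B2=E, B3=F, B4=S, B5=T, B5=F, B6=T, B6=F
uncovered (2 of 12): B3=T, B4=E

Answer: B3=T, B4=E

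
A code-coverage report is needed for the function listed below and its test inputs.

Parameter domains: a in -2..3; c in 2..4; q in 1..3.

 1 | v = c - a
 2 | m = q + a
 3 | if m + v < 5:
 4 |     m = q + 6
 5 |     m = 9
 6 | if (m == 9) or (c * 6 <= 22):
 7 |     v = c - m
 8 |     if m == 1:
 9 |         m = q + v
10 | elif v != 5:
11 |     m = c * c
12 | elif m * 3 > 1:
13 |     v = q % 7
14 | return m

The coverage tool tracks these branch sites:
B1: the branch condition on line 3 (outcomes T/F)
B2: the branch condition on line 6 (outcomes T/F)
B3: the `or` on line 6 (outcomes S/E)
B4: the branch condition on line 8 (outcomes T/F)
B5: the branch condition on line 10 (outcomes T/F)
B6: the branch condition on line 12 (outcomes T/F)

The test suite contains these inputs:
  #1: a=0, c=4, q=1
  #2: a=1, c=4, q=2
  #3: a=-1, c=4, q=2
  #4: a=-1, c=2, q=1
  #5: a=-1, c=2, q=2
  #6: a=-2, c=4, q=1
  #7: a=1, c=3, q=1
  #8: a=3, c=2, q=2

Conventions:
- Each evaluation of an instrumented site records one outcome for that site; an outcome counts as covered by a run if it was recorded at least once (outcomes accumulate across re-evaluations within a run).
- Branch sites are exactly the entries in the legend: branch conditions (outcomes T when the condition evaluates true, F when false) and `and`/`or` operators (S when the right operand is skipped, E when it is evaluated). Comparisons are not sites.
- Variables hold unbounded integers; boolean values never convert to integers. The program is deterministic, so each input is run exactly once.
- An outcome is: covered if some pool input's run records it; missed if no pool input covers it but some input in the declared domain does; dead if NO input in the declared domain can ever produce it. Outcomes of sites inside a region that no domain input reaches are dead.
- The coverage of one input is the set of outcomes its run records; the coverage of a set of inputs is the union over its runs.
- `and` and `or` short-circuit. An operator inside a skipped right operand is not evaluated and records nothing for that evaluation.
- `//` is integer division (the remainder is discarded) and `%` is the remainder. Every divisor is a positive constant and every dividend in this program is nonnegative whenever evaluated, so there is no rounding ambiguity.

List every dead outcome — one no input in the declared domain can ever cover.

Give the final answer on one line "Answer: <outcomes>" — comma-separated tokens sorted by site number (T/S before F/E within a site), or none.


running all 54 domain inputs and tallying outcomes:
  reachable outcomes have witnesses, e.g. B1=T (e.g. a=-2, c=2, q=1), B1=F (e.g. a=-2, c=2, q=3), B2=T (e.g. a=-2, c=2, q=1), B2=F (e.g. a=-2, c=4, q=1)
Answer: none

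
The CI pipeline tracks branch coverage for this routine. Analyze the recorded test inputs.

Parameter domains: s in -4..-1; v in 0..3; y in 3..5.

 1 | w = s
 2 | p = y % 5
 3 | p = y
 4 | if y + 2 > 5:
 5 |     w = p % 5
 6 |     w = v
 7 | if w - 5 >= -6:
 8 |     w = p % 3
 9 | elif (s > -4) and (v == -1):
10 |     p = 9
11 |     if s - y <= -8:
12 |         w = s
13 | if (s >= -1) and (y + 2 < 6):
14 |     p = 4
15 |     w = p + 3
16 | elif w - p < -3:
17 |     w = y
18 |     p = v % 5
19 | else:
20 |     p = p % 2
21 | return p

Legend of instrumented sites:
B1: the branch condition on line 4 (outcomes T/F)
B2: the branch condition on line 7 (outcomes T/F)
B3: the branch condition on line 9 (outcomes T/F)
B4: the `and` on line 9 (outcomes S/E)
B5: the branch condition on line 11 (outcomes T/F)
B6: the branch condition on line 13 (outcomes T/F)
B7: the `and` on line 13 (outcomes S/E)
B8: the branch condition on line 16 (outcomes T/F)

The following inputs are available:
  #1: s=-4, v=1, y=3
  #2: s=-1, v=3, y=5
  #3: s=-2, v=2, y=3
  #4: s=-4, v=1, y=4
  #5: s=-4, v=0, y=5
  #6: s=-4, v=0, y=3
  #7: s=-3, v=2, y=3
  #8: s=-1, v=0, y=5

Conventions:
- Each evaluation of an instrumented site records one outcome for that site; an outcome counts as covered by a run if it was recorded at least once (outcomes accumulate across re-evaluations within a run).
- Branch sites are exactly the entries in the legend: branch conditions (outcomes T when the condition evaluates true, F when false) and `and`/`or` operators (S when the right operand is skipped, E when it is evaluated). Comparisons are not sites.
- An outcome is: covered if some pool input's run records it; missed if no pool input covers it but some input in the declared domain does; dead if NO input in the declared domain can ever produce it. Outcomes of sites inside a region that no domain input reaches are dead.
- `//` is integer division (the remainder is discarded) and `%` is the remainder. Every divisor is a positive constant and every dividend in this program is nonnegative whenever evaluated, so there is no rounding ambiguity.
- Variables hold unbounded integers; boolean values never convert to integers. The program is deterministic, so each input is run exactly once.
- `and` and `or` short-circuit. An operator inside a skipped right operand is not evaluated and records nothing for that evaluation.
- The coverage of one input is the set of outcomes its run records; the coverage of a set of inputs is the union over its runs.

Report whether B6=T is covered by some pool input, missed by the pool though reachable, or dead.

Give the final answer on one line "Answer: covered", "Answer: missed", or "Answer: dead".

no pool input records B6=T
but domain input (s=-1, v=0, y=3) does record it -> reachable, so missed

Answer: missed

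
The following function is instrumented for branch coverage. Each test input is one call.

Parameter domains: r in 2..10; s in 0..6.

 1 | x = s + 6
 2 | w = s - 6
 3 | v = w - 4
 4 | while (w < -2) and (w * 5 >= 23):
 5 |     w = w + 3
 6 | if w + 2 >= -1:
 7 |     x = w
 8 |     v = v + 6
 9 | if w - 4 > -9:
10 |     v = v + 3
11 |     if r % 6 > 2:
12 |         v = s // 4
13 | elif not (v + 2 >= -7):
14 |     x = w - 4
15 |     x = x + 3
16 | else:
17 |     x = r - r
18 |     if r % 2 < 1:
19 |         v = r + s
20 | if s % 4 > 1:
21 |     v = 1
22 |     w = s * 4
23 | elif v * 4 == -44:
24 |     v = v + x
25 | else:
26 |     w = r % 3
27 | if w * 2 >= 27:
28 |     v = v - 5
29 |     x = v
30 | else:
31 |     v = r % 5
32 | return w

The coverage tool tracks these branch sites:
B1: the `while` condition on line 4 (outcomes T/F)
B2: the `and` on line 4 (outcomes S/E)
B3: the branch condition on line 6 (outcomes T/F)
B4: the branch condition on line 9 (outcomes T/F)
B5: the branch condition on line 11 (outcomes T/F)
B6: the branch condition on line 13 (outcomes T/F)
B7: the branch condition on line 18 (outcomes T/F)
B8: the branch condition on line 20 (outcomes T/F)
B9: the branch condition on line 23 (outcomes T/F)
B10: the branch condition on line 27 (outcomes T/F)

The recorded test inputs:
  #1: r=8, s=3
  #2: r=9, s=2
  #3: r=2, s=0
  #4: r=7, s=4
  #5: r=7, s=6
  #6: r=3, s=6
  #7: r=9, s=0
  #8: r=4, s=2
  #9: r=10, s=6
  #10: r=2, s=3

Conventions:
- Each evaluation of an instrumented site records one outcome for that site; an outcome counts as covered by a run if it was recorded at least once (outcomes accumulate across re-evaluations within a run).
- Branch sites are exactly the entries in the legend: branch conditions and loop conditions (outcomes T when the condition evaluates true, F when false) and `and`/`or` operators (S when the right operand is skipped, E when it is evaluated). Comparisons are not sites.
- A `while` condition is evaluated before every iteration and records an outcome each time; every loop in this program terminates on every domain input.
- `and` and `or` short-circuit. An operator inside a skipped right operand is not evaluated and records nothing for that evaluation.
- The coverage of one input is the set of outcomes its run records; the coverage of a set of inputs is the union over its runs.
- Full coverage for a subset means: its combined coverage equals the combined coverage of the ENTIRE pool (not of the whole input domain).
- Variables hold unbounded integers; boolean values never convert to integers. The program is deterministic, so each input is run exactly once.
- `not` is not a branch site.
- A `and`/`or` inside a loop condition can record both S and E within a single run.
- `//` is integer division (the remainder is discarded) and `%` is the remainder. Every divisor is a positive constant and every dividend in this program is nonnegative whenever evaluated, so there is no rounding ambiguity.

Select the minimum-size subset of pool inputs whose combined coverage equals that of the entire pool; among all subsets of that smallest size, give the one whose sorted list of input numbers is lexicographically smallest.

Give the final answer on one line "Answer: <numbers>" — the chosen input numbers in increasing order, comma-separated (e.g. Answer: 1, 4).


#1 (r=8, s=3) -> B2->E, B1->F, B3->T, B4->T, B5->F, B8->T, B10->F; covered: B1=F, B2=E, B3=T, B4=T, B5=F, B8=T, B10=F
#2 (r=9, s=2) -> B2->E, B1->F, B3->F, B4->T, B5->T, B8->T, B10->F; covered: B1=F, B2=E, B3=F, B4=T, B5=T, B8=T, B10=F
#3 (r=2, s=0) -> B2->E, B1->F, B3->F, B4->F, B6->T, B8->F, B9->F, B10->F; covered: B1=F, B2=E, B3=F, B4=F, B6=T, B8=F, B9=F, B10=F
#4 (r=7, s=4) -> B2->S, B1->F, B3->T, B4->T, B5->F, B8->F, B9->F, B10->F; covered: B1=F, B2=S, B3=T, B4=T, B5=F, B8=F, B9=F, B10=F
#5 (r=7, s=6) -> B2->S, B1->F, B3->T, B4->T, B5->F, B8->T, B10->T; covered: B1=F, B2=S, B3=T, B4=T, B5=F, B8=T, B10=T
#6 (r=3, s=6) -> B2->S, B1->F, B3->T, B4->T, B5->T, B8->T, B10->T; covered: B1=F, B2=S, B3=T, B4=T, B5=T, B8=T, B10=T
#7 (r=9, s=0) -> B2->E, B1->F, B3->F, B4->F, B6->T, B8->F, B9->F, B10->F; covered: B1=F, B2=E, B3=F, B4=F, B6=T, B8=F, B9=F, B10=F
#8 (r=4, s=2) -> B2->E, B1->F, B3->F, B4->T, B5->T, B8->T, B10->F; covered: B1=F, B2=E, B3=F, B4=T, B5=T, B8=T, B10=F
#9 (r=10, s=6) -> B2->S, B1->F, B3->T, B4->T, B5->T, B8->T, B10->T; covered: B1=F, B2=S, B3=T, B4=T, B5=T, B8=T, B10=T
#10 (r=2, s=3) -> B2->E, B1->F, B3->T, B4->T, B5->F, B8->T, B10->F; covered: B1=F, B2=E, B3=T, B4=T, B5=F, B8=T, B10=F
the full pool covers 15 outcomes: B1=F, B2=S, B2=E, B3=T, B3=F, B4=T, B4=F, B5=T, B5=F, B6=T, B8=T, B8=F, B9=F, B10=T, B10=F
every size-1 subset falls short of the 15 outcomes (best: 8/15)
every size-2 subset falls short of the 15 outcomes (best: 14/15)
the canonical winner is {1, 3, 6}: size 3, full 15-outcome coverage, earliest index list among size-3 covers
Answer: 1, 3, 6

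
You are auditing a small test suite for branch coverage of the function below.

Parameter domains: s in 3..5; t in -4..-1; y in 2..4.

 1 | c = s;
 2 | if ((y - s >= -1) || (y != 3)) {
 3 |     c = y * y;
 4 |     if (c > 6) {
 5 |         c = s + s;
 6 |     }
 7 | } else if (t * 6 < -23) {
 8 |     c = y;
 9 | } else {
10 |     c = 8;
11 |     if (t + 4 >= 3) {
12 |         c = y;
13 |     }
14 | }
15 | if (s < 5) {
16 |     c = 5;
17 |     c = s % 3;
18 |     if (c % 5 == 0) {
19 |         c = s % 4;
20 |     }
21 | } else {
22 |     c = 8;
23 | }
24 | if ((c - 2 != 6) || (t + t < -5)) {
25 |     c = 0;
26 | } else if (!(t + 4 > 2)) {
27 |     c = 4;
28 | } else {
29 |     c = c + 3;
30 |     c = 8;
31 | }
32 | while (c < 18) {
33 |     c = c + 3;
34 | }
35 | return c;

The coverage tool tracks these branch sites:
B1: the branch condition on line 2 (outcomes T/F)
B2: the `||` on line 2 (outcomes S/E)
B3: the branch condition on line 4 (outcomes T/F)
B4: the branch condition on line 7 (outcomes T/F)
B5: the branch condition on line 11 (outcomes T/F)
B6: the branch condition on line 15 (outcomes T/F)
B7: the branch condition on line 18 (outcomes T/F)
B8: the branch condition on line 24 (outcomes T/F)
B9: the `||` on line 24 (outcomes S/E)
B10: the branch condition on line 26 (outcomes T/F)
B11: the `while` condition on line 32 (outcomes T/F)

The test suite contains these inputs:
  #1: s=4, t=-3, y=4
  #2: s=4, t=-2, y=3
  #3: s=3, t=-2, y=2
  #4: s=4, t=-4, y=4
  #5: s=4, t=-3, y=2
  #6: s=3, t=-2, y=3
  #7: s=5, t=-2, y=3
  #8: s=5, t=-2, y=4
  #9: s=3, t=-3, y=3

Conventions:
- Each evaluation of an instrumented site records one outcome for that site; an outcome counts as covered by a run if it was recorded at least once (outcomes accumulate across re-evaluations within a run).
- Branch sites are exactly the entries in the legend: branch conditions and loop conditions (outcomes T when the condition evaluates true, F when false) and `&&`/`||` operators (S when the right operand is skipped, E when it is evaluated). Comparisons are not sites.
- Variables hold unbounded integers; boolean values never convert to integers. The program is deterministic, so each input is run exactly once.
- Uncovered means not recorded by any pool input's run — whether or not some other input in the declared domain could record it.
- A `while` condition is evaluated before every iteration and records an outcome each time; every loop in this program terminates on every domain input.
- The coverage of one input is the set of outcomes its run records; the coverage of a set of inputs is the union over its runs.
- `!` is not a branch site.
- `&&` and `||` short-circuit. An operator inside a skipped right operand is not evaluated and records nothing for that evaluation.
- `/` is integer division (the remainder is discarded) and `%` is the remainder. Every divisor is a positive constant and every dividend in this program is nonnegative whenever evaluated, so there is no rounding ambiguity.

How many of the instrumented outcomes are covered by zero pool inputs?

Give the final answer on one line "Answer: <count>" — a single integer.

run #1 (s=4, t=-3, y=4) runs B2->S, B1->T, B3->T, B6->T, B7->F, B9->S, B8->T, B11->T, B11->T, B11->T, B11->T, B11->T, B11->T, B11->F; records B1=T, B2=S, B3=T, B6=T, B7=F, B8=T, B9=S, B11=T, B11=F
run #2 (s=4, t=-2, y=3) runs B2->S, B1->T, B3->T, B6->T, B7->F, B9->S, B8->T, B11->T, B11->T, B11->T, B11->T, B11->T, B11->T, B11->F; records B1=T, B2=S, B3=T, B6=T, B7=F, B8=T, B9=S, B11=T, B11=F
run #3 (s=3, t=-2, y=2) runs B2->S, B1->T, B3->F, B6->T, B7->T, B9->S, B8->T, B11->T, B11->T, B11->T, B11->T, B11->T, B11->T, B11->F; records B1=T, B2=S, B3=F, B6=T, B7=T, B8=T, B9=S, B11=T, B11=F
run #4 (s=4, t=-4, y=4) runs B2->S, B1->T, B3->T, B6->T, B7->F, B9->S, B8->T, B11->T, B11->T, B11->T, B11->T, B11->T, B11->T, B11->F; records B1=T, B2=S, B3=T, B6=T, B7=F, B8=T, B9=S, B11=T, B11=F
run #5 (s=4, t=-3, y=2) runs B2->E, B1->T, B3->F, B6->T, B7->F, B9->S, B8->T, B11->T, B11->T, B11->T, B11->T, B11->T, B11->T, B11->F; records B1=T, B2=E, B3=F, B6=T, B7=F, B8=T, B9=S, B11=T, B11=F
run #6 (s=3, t=-2, y=3) runs B2->S, B1->T, B3->T, B6->T, B7->T, B9->S, B8->T, B11->T, B11->T, B11->T, B11->T, B11->T, B11->T, B11->F; records B1=T, B2=S, B3=T, B6=T, B7=T, B8=T, B9=S, B11=T, B11=F
run #7 (s=5, t=-2, y=3) runs B2->E, B1->F, B4->F, B5->F, B6->F, B9->E, B8->F, B10->T, B11->T, B11->T, B11->T, B11->T, B11->T, B11->F; records B1=F, B2=E, B4=F, B5=F, B6=F, B8=F, B9=E, B10=T, B11=T, B11=F
run #8 (s=5, t=-2, y=4) runs B2->S, B1->T, B3->T, B6->F, B9->E, B8->F, B10->T, B11->T, B11->T, B11->T, B11->T, B11->T, B11->F; records B1=T, B2=S, B3=T, B6=F, B8=F, B9=E, B10=T, B11=T, B11=F
run #9 (s=3, t=-3, y=3) runs B2->S, B1->T, B3->T, B6->T, B7->T, B9->S, B8->T, B11->T, B11->T, B11->T, B11->T, B11->T, B11->T, B11->F; records B1=T, B2=S, B3=T, B6=T, B7=T, B8=T, B9=S, B11=T, B11=F
union over the pool: B1=T, B1=F, B2=S, B2=E, B3=T, B3=F, B4=F, B5=F, B6=T, B6=F, B7=T, B7=F, B8=T, B8=F, B9=S, B9=E, B10=T, B11=T, B11=F
uncovered (3 of 22): B4=T, B5=T, B10=F

Answer: 3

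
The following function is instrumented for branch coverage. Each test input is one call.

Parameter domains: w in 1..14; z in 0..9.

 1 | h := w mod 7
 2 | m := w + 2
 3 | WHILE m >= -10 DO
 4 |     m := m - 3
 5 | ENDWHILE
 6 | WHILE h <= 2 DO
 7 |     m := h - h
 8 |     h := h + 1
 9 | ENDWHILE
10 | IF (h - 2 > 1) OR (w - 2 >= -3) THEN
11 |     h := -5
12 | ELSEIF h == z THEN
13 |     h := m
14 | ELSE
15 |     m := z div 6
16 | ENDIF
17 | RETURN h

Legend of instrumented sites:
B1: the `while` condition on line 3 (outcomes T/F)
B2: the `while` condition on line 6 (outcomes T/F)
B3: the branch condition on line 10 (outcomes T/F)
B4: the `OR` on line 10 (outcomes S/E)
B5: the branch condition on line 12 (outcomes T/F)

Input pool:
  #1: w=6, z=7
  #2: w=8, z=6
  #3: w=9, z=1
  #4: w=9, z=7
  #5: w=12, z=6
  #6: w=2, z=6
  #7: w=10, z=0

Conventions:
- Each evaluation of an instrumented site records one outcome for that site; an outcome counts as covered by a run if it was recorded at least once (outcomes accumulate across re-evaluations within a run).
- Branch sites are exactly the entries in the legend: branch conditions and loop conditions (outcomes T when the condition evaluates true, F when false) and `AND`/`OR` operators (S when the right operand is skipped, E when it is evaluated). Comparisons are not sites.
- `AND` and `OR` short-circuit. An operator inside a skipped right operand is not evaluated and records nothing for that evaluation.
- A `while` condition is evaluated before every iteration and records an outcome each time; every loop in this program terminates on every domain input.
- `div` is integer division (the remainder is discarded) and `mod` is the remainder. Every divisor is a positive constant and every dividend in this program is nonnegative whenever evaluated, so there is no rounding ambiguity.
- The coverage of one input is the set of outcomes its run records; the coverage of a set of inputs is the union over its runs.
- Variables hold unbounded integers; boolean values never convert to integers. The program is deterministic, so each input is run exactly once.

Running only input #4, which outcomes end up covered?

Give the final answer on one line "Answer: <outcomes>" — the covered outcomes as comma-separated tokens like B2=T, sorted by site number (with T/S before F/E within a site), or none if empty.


Running input #4 (w=9, z=7), event by event:
  B1->T, B1->T, B1->T, B1->T, B1->T, B1->T, B1->T, B1->T, B1->F, B2->T
  B2->F, B4->E, B3->T
as a set, this run covers: B1=T, B1=F, B2=T, B2=F, B3=T, B4=E
Answer: B1=T, B1=F, B2=T, B2=F, B3=T, B4=E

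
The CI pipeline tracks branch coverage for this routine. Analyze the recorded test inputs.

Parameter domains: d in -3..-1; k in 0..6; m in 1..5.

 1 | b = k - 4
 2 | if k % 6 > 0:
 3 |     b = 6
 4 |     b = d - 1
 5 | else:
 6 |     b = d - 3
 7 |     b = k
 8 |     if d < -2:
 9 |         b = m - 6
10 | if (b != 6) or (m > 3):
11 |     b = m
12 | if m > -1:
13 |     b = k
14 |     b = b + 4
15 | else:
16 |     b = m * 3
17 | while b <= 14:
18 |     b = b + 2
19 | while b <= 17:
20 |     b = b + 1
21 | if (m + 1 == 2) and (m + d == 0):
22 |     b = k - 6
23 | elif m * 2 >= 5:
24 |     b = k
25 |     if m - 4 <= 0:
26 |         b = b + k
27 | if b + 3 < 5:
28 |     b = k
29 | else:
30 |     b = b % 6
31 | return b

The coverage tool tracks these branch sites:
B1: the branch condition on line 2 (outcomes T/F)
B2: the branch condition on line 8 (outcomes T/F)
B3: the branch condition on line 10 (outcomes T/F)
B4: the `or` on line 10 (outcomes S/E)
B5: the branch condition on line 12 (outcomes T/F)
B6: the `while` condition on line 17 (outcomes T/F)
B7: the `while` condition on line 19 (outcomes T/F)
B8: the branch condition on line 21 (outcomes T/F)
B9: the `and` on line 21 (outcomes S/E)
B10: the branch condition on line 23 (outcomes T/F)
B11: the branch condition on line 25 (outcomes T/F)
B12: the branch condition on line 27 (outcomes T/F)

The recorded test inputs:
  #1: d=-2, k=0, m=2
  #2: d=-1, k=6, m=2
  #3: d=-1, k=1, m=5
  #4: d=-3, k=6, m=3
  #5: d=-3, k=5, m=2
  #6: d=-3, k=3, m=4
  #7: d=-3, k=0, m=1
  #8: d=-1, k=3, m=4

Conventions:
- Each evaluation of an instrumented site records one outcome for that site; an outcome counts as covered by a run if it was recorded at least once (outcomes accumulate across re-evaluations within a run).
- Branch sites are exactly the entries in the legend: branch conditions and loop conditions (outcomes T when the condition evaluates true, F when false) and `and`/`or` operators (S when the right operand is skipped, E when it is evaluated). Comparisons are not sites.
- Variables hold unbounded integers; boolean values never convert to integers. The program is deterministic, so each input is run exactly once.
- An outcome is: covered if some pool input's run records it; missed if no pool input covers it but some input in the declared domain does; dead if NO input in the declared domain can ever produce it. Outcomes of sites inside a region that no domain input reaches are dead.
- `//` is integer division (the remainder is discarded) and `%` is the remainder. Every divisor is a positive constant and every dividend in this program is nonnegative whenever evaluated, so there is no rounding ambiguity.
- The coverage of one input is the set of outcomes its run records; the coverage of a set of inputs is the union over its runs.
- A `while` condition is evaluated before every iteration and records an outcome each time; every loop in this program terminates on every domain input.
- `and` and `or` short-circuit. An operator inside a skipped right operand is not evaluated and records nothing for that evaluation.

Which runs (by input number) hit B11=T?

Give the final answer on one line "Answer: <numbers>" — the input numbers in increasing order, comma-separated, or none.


input #1 (d=-2, k=0, m=2): misses B11=T
input #2 (d=-1, k=6, m=2): misses B11=T
input #3 (d=-1, k=1, m=5): misses B11=T
input #4 (d=-3, k=6, m=3): covers B11=T
input #5 (d=-3, k=5, m=2): misses B11=T
input #6 (d=-3, k=3, m=4): covers B11=T
input #7 (d=-3, k=0, m=1): misses B11=T
input #8 (d=-1, k=3, m=4): covers B11=T
Answer: 4, 6, 8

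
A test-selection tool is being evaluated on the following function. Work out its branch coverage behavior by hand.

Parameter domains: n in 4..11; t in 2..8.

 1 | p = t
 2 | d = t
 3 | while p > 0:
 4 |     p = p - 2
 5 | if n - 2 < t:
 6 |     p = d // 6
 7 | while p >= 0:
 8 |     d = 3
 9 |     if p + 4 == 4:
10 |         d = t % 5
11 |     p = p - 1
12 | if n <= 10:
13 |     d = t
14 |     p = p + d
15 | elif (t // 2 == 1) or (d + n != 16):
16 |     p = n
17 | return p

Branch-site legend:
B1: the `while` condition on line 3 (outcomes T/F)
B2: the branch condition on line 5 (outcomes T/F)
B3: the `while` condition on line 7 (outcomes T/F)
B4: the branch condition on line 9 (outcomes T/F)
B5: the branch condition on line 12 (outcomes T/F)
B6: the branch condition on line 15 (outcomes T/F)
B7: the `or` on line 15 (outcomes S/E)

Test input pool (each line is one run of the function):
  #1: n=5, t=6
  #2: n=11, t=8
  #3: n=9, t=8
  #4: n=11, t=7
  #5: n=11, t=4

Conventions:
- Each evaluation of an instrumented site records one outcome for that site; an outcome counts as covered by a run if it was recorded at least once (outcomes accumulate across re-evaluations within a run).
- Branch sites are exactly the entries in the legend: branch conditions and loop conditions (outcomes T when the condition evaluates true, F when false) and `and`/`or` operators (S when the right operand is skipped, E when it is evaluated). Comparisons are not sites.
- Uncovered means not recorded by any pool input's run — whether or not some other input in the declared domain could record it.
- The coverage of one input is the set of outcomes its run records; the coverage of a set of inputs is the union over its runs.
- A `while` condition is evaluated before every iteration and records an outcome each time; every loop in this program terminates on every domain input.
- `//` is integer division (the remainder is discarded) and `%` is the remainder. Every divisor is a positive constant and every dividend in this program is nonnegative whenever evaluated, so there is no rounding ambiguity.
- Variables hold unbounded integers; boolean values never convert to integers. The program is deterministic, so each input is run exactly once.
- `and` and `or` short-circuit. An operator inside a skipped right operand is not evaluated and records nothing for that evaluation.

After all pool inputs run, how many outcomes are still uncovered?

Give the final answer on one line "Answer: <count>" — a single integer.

#1 (n=5, t=6) -> B1->T, B1->T, B1->T, B1->F, B2->T, B3->T, B4->F, B3->T, B4->T, B3->F, B5->T; covered: B1=T, B1=F, B2=T, B3=T, B3=F, B4=T, B4=F, B5=T
#2 (n=11, t=8) -> B1->T, B1->T, B1->T, B1->T, B1->F, B2->F, B3->T, B4->T, B3->F, B5->F, B7->E, B6->T; covered: B1=T, B1=F, B2=F, B3=T, B3=F, B4=T, B5=F, B6=T, B7=E
#3 (n=9, t=8) -> B1->T, B1->T, B1->T, B1->T, B1->F, B2->T, B3->T, B4->F, B3->T, B4->T, B3->F, B5->T; covered: B1=T, B1=F, B2=T, B3=T, B3=F, B4=T, B4=F, B5=T
#4 (n=11, t=7) -> B1->T, B1->T, B1->T, B1->T, B1->F, B2->F, B3->F, B5->F, B7->E, B6->T; covered: B1=T, B1=F, B2=F, B3=F, B5=F, B6=T, B7=E
#5 (n=11, t=4) -> B1->T, B1->T, B1->F, B2->F, B3->T, B4->T, B3->F, B5->F, B7->E, B6->T; covered: B1=T, B1=F, B2=F, B3=T, B3=F, B4=T, B5=F, B6=T, B7=E
union over the pool: B1=T, B1=F, B2=T, B2=F, B3=T, B3=F, B4=T, B4=F, B5=T, B5=F, B6=T, B7=E
uncovered (2 of 14): B6=F, B7=S

Answer: 2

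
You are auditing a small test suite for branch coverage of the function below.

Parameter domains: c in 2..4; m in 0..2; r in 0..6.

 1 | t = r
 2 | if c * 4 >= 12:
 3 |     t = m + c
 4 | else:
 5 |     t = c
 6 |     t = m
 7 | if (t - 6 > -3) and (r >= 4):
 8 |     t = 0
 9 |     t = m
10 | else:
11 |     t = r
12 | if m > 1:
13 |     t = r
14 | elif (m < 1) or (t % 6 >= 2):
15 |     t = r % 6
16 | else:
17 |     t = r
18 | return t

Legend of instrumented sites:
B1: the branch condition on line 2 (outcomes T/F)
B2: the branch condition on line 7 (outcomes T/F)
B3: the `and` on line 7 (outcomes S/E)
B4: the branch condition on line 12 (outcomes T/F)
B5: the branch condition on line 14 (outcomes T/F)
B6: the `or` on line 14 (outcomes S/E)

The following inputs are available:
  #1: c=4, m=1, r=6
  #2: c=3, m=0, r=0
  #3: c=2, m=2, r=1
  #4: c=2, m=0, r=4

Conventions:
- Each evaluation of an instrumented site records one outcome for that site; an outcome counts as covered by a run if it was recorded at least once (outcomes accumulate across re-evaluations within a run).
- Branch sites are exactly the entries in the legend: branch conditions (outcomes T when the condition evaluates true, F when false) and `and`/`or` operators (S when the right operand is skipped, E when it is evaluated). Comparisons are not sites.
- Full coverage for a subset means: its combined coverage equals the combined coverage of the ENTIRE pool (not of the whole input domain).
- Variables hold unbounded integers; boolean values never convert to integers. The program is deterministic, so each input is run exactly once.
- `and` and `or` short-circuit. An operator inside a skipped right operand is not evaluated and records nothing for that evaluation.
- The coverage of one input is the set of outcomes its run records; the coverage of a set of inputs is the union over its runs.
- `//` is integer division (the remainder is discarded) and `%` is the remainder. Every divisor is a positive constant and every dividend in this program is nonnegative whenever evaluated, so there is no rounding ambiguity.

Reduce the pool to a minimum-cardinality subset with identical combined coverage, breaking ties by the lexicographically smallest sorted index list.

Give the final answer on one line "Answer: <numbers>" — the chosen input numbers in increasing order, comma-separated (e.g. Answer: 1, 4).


input #1, c=4, m=1, r=6: events B1->T, B3->E, B2->T, B4->F, B6->E, B5->F; outcomes B1=T, B2=T, B3=E, B4=F, B5=F, B6=E
input #2, c=3, m=0, r=0: events B1->T, B3->S, B2->F, B4->F, B6->S, B5->T; outcomes B1=T, B2=F, B3=S, B4=F, B5=T, B6=S
input #3, c=2, m=2, r=1: events B1->F, B3->S, B2->F, B4->T; outcomes B1=F, B2=F, B3=S, B4=T
input #4, c=2, m=0, r=4: events B1->F, B3->S, B2->F, B4->F, B6->S, B5->T; outcomes B1=F, B2=F, B3=S, B4=F, B5=T, B6=S
the full pool covers 12 outcomes: B1=T, B1=F, B2=T, B2=F, B3=S, B3=E, B4=T, B4=F, B5=T, B5=F, B6=S, B6=E
no size-1 subset reaches all 12 outcomes (best union: 6/12)
no size-2 subset reaches all 12 outcomes (best union: 11/12)
inputs {1, 2, 3} (size 3) cover everything; no size-3 subset with a lexicographically smaller index list covers all 12
Answer: 1, 2, 3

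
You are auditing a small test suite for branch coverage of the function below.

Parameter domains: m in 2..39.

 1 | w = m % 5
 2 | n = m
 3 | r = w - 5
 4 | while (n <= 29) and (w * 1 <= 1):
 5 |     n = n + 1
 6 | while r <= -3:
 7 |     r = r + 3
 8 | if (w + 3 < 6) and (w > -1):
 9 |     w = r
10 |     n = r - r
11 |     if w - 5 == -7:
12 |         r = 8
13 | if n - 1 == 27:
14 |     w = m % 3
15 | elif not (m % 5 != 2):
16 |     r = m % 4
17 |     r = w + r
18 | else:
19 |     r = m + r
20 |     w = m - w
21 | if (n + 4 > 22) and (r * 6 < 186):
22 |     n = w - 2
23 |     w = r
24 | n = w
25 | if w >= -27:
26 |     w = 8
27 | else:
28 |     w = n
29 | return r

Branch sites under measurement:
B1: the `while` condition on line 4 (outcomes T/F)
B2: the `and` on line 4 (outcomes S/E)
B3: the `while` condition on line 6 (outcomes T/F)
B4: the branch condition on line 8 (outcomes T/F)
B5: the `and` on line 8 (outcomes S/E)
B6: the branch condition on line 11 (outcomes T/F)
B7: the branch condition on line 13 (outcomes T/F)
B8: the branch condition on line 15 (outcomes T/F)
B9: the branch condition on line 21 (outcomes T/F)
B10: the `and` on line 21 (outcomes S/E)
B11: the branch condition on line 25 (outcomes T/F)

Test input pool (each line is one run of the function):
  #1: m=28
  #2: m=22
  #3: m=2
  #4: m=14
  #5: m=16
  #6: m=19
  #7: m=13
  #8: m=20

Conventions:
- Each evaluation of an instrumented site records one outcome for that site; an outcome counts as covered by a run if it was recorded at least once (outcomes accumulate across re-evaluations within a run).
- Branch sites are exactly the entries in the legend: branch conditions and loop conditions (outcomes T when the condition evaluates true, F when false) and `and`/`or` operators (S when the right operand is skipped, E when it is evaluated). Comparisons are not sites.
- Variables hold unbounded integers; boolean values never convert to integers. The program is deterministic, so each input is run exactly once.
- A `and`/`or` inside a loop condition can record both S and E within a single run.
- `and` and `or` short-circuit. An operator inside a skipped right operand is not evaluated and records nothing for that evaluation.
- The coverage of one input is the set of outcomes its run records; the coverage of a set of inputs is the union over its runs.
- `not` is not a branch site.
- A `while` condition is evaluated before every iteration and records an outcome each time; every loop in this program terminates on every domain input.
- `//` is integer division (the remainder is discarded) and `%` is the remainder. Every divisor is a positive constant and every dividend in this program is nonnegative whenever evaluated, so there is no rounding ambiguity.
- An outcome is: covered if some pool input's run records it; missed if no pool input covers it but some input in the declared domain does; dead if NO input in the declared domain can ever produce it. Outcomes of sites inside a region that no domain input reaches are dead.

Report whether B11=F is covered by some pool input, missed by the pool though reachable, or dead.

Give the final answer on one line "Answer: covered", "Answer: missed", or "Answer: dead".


no pool input records B11=F
checking all 38 inputs in the declared domain: B11=F is never recorded -> dead
Answer: dead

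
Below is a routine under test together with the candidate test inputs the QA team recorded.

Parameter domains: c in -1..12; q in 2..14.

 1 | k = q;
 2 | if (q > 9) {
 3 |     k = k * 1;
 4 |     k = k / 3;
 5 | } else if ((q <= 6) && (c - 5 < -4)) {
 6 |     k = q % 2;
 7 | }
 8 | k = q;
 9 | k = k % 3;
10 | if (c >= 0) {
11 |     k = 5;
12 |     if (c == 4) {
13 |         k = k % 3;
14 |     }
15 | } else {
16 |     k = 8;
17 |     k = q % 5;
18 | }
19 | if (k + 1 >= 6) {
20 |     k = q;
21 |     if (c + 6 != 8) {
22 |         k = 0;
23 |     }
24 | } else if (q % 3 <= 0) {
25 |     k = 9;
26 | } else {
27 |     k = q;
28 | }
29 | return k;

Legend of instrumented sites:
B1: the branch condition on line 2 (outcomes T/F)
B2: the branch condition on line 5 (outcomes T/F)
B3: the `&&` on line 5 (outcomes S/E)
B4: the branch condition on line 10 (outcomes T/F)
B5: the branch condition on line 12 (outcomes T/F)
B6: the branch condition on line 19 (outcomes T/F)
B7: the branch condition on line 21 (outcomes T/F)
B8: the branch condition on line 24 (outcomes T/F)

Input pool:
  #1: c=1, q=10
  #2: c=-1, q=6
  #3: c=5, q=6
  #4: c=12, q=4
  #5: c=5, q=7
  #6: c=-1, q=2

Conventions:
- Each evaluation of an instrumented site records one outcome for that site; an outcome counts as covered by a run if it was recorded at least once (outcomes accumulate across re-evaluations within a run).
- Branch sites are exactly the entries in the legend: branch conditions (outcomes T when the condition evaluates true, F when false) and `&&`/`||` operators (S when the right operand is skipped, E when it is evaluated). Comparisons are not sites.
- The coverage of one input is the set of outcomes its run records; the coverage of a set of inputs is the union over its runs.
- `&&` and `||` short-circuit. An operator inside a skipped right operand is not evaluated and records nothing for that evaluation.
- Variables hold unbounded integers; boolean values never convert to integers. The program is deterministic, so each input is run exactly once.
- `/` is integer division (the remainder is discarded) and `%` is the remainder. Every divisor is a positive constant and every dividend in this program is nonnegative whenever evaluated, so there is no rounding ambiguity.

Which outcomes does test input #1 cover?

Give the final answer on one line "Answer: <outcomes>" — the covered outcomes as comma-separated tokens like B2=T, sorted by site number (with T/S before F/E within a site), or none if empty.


Running input #1 (c=1, q=10), event by event:
  B1->T, B4->T, B5->F, B6->T, B7->T
distinct outcomes covered: B1=T, B4=T, B5=F, B6=T, B7=T
Answer: B1=T, B4=T, B5=F, B6=T, B7=T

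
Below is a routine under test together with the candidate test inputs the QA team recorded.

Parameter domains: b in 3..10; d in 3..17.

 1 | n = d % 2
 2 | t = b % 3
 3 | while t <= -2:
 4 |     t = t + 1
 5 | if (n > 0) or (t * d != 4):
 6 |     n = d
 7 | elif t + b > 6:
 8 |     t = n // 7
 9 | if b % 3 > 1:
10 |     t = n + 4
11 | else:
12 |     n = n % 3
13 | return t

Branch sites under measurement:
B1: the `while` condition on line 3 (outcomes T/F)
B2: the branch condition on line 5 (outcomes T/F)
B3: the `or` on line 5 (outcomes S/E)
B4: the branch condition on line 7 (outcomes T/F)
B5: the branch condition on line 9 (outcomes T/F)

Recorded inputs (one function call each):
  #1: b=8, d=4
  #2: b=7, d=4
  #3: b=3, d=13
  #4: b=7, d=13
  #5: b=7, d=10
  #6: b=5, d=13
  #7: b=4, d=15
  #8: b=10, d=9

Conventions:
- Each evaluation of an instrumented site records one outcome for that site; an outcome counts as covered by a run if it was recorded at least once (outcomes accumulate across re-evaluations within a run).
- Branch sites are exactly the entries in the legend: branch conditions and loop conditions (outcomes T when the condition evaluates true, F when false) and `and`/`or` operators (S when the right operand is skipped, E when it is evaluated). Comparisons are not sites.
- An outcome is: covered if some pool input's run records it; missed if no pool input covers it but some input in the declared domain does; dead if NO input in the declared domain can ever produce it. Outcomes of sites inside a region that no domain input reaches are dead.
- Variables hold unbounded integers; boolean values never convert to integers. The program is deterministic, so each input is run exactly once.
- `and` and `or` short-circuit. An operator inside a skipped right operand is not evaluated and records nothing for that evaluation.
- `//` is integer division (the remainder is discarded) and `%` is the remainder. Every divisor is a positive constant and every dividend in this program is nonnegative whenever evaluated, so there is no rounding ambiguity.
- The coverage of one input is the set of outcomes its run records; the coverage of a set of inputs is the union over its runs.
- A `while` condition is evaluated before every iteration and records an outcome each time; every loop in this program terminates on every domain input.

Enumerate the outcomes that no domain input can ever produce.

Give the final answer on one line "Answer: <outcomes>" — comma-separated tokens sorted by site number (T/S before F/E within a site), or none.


sweeping the full domain (120 inputs) for each outcome:
  B1=T: zero occurrences over every domain input -> dead
  reachable outcomes have witnesses, e.g. B1=F (e.g. b=3, d=3), B2=T (e.g. b=3, d=3), B2=F (e.g. b=4, d=4), B3=S (e.g. b=3, d=3)
Answer: B1=T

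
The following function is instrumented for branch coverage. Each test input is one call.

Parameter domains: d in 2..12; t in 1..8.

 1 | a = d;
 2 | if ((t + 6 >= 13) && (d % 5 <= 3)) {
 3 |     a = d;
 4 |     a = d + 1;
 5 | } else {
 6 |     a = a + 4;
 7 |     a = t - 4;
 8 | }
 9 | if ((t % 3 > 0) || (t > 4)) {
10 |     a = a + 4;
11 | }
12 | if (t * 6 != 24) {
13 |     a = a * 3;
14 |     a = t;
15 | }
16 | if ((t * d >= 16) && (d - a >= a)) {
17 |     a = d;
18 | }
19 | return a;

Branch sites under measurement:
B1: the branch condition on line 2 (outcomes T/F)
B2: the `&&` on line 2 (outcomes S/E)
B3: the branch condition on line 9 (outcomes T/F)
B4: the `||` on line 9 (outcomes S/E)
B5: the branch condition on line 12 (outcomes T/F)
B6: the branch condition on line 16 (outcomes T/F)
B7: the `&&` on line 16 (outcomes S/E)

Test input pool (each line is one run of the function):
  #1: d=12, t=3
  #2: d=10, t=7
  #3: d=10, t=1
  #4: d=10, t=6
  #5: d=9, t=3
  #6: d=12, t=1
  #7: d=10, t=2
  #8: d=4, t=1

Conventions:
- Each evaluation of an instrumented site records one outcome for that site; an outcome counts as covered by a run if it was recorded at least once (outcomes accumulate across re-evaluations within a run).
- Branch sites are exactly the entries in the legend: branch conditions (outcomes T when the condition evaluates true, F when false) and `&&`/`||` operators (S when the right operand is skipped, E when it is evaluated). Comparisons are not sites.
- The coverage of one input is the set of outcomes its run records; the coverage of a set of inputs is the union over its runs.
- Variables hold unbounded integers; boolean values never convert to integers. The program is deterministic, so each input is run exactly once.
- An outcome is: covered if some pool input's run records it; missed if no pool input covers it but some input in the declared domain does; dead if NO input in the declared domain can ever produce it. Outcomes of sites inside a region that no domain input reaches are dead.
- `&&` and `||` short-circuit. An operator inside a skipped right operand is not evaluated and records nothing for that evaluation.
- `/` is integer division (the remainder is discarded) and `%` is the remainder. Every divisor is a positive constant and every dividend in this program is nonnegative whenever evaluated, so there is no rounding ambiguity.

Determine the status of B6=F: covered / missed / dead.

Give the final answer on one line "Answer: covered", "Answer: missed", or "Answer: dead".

B6=F is recorded by pool input(s) 2, 3, 4, 6, 8 -> covered

Answer: covered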